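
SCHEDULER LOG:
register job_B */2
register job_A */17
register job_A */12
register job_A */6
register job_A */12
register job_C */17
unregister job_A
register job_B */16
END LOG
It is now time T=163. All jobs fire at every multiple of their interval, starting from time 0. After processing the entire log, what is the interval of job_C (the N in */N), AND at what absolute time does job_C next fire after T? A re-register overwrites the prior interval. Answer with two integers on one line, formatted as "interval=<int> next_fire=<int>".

Op 1: register job_B */2 -> active={job_B:*/2}
Op 2: register job_A */17 -> active={job_A:*/17, job_B:*/2}
Op 3: register job_A */12 -> active={job_A:*/12, job_B:*/2}
Op 4: register job_A */6 -> active={job_A:*/6, job_B:*/2}
Op 5: register job_A */12 -> active={job_A:*/12, job_B:*/2}
Op 6: register job_C */17 -> active={job_A:*/12, job_B:*/2, job_C:*/17}
Op 7: unregister job_A -> active={job_B:*/2, job_C:*/17}
Op 8: register job_B */16 -> active={job_B:*/16, job_C:*/17}
Final interval of job_C = 17
Next fire of job_C after T=163: (163//17+1)*17 = 170

Answer: interval=17 next_fire=170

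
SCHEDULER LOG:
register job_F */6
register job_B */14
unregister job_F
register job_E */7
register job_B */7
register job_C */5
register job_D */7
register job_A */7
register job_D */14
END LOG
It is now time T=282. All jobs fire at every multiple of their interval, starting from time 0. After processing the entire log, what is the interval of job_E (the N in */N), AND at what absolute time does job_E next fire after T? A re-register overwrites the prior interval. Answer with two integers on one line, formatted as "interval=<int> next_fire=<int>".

Op 1: register job_F */6 -> active={job_F:*/6}
Op 2: register job_B */14 -> active={job_B:*/14, job_F:*/6}
Op 3: unregister job_F -> active={job_B:*/14}
Op 4: register job_E */7 -> active={job_B:*/14, job_E:*/7}
Op 5: register job_B */7 -> active={job_B:*/7, job_E:*/7}
Op 6: register job_C */5 -> active={job_B:*/7, job_C:*/5, job_E:*/7}
Op 7: register job_D */7 -> active={job_B:*/7, job_C:*/5, job_D:*/7, job_E:*/7}
Op 8: register job_A */7 -> active={job_A:*/7, job_B:*/7, job_C:*/5, job_D:*/7, job_E:*/7}
Op 9: register job_D */14 -> active={job_A:*/7, job_B:*/7, job_C:*/5, job_D:*/14, job_E:*/7}
Final interval of job_E = 7
Next fire of job_E after T=282: (282//7+1)*7 = 287

Answer: interval=7 next_fire=287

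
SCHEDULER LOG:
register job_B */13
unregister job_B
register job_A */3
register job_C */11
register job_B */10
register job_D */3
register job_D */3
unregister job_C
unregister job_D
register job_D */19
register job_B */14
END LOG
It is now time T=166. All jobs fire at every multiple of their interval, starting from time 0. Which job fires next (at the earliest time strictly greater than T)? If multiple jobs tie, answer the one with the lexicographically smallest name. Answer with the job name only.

Op 1: register job_B */13 -> active={job_B:*/13}
Op 2: unregister job_B -> active={}
Op 3: register job_A */3 -> active={job_A:*/3}
Op 4: register job_C */11 -> active={job_A:*/3, job_C:*/11}
Op 5: register job_B */10 -> active={job_A:*/3, job_B:*/10, job_C:*/11}
Op 6: register job_D */3 -> active={job_A:*/3, job_B:*/10, job_C:*/11, job_D:*/3}
Op 7: register job_D */3 -> active={job_A:*/3, job_B:*/10, job_C:*/11, job_D:*/3}
Op 8: unregister job_C -> active={job_A:*/3, job_B:*/10, job_D:*/3}
Op 9: unregister job_D -> active={job_A:*/3, job_B:*/10}
Op 10: register job_D */19 -> active={job_A:*/3, job_B:*/10, job_D:*/19}
Op 11: register job_B */14 -> active={job_A:*/3, job_B:*/14, job_D:*/19}
  job_A: interval 3, next fire after T=166 is 168
  job_B: interval 14, next fire after T=166 is 168
  job_D: interval 19, next fire after T=166 is 171
Earliest = 168, winner (lex tiebreak) = job_A

Answer: job_A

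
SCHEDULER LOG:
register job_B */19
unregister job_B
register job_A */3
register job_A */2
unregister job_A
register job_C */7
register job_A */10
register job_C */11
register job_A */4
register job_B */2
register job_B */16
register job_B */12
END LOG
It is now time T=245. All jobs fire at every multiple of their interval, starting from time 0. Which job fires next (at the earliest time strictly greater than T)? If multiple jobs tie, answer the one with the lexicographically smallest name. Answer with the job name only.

Answer: job_A

Derivation:
Op 1: register job_B */19 -> active={job_B:*/19}
Op 2: unregister job_B -> active={}
Op 3: register job_A */3 -> active={job_A:*/3}
Op 4: register job_A */2 -> active={job_A:*/2}
Op 5: unregister job_A -> active={}
Op 6: register job_C */7 -> active={job_C:*/7}
Op 7: register job_A */10 -> active={job_A:*/10, job_C:*/7}
Op 8: register job_C */11 -> active={job_A:*/10, job_C:*/11}
Op 9: register job_A */4 -> active={job_A:*/4, job_C:*/11}
Op 10: register job_B */2 -> active={job_A:*/4, job_B:*/2, job_C:*/11}
Op 11: register job_B */16 -> active={job_A:*/4, job_B:*/16, job_C:*/11}
Op 12: register job_B */12 -> active={job_A:*/4, job_B:*/12, job_C:*/11}
  job_A: interval 4, next fire after T=245 is 248
  job_B: interval 12, next fire after T=245 is 252
  job_C: interval 11, next fire after T=245 is 253
Earliest = 248, winner (lex tiebreak) = job_A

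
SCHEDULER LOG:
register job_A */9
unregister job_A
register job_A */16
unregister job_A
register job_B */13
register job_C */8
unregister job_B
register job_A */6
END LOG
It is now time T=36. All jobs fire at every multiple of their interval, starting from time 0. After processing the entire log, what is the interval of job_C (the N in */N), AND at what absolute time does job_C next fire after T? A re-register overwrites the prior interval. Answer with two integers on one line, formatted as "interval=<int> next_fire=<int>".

Op 1: register job_A */9 -> active={job_A:*/9}
Op 2: unregister job_A -> active={}
Op 3: register job_A */16 -> active={job_A:*/16}
Op 4: unregister job_A -> active={}
Op 5: register job_B */13 -> active={job_B:*/13}
Op 6: register job_C */8 -> active={job_B:*/13, job_C:*/8}
Op 7: unregister job_B -> active={job_C:*/8}
Op 8: register job_A */6 -> active={job_A:*/6, job_C:*/8}
Final interval of job_C = 8
Next fire of job_C after T=36: (36//8+1)*8 = 40

Answer: interval=8 next_fire=40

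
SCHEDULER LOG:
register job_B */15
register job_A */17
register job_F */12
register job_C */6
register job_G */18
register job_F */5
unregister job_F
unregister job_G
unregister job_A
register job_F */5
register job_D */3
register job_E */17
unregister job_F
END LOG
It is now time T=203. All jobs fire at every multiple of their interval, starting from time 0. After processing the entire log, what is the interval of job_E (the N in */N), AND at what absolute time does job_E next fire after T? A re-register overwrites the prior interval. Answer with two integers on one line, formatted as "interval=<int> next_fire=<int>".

Answer: interval=17 next_fire=204

Derivation:
Op 1: register job_B */15 -> active={job_B:*/15}
Op 2: register job_A */17 -> active={job_A:*/17, job_B:*/15}
Op 3: register job_F */12 -> active={job_A:*/17, job_B:*/15, job_F:*/12}
Op 4: register job_C */6 -> active={job_A:*/17, job_B:*/15, job_C:*/6, job_F:*/12}
Op 5: register job_G */18 -> active={job_A:*/17, job_B:*/15, job_C:*/6, job_F:*/12, job_G:*/18}
Op 6: register job_F */5 -> active={job_A:*/17, job_B:*/15, job_C:*/6, job_F:*/5, job_G:*/18}
Op 7: unregister job_F -> active={job_A:*/17, job_B:*/15, job_C:*/6, job_G:*/18}
Op 8: unregister job_G -> active={job_A:*/17, job_B:*/15, job_C:*/6}
Op 9: unregister job_A -> active={job_B:*/15, job_C:*/6}
Op 10: register job_F */5 -> active={job_B:*/15, job_C:*/6, job_F:*/5}
Op 11: register job_D */3 -> active={job_B:*/15, job_C:*/6, job_D:*/3, job_F:*/5}
Op 12: register job_E */17 -> active={job_B:*/15, job_C:*/6, job_D:*/3, job_E:*/17, job_F:*/5}
Op 13: unregister job_F -> active={job_B:*/15, job_C:*/6, job_D:*/3, job_E:*/17}
Final interval of job_E = 17
Next fire of job_E after T=203: (203//17+1)*17 = 204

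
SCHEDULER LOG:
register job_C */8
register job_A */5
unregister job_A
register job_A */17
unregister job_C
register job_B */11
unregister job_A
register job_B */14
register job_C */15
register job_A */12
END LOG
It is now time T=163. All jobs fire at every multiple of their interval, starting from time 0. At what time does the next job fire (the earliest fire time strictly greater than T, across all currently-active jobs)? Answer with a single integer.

Answer: 165

Derivation:
Op 1: register job_C */8 -> active={job_C:*/8}
Op 2: register job_A */5 -> active={job_A:*/5, job_C:*/8}
Op 3: unregister job_A -> active={job_C:*/8}
Op 4: register job_A */17 -> active={job_A:*/17, job_C:*/8}
Op 5: unregister job_C -> active={job_A:*/17}
Op 6: register job_B */11 -> active={job_A:*/17, job_B:*/11}
Op 7: unregister job_A -> active={job_B:*/11}
Op 8: register job_B */14 -> active={job_B:*/14}
Op 9: register job_C */15 -> active={job_B:*/14, job_C:*/15}
Op 10: register job_A */12 -> active={job_A:*/12, job_B:*/14, job_C:*/15}
  job_A: interval 12, next fire after T=163 is 168
  job_B: interval 14, next fire after T=163 is 168
  job_C: interval 15, next fire after T=163 is 165
Earliest fire time = 165 (job job_C)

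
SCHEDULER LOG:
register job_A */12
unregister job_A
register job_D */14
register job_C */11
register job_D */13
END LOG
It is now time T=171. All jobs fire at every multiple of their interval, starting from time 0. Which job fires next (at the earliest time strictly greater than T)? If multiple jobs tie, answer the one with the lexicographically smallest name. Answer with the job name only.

Answer: job_C

Derivation:
Op 1: register job_A */12 -> active={job_A:*/12}
Op 2: unregister job_A -> active={}
Op 3: register job_D */14 -> active={job_D:*/14}
Op 4: register job_C */11 -> active={job_C:*/11, job_D:*/14}
Op 5: register job_D */13 -> active={job_C:*/11, job_D:*/13}
  job_C: interval 11, next fire after T=171 is 176
  job_D: interval 13, next fire after T=171 is 182
Earliest = 176, winner (lex tiebreak) = job_C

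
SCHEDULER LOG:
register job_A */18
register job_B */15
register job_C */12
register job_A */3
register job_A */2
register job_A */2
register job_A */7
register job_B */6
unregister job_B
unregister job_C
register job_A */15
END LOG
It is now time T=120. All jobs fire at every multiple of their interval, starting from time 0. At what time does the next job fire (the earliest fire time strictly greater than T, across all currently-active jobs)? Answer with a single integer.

Answer: 135

Derivation:
Op 1: register job_A */18 -> active={job_A:*/18}
Op 2: register job_B */15 -> active={job_A:*/18, job_B:*/15}
Op 3: register job_C */12 -> active={job_A:*/18, job_B:*/15, job_C:*/12}
Op 4: register job_A */3 -> active={job_A:*/3, job_B:*/15, job_C:*/12}
Op 5: register job_A */2 -> active={job_A:*/2, job_B:*/15, job_C:*/12}
Op 6: register job_A */2 -> active={job_A:*/2, job_B:*/15, job_C:*/12}
Op 7: register job_A */7 -> active={job_A:*/7, job_B:*/15, job_C:*/12}
Op 8: register job_B */6 -> active={job_A:*/7, job_B:*/6, job_C:*/12}
Op 9: unregister job_B -> active={job_A:*/7, job_C:*/12}
Op 10: unregister job_C -> active={job_A:*/7}
Op 11: register job_A */15 -> active={job_A:*/15}
  job_A: interval 15, next fire after T=120 is 135
Earliest fire time = 135 (job job_A)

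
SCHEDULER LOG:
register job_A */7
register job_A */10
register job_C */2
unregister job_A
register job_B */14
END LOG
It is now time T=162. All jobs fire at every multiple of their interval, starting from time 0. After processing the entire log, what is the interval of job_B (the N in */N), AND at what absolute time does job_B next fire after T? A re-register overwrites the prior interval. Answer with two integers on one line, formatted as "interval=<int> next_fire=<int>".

Op 1: register job_A */7 -> active={job_A:*/7}
Op 2: register job_A */10 -> active={job_A:*/10}
Op 3: register job_C */2 -> active={job_A:*/10, job_C:*/2}
Op 4: unregister job_A -> active={job_C:*/2}
Op 5: register job_B */14 -> active={job_B:*/14, job_C:*/2}
Final interval of job_B = 14
Next fire of job_B after T=162: (162//14+1)*14 = 168

Answer: interval=14 next_fire=168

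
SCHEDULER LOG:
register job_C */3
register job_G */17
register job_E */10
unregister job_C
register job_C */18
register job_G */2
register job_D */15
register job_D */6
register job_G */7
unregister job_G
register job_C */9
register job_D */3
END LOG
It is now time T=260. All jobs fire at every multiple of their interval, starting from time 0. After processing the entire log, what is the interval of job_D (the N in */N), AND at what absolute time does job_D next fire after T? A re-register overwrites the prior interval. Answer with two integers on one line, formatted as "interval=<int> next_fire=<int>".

Op 1: register job_C */3 -> active={job_C:*/3}
Op 2: register job_G */17 -> active={job_C:*/3, job_G:*/17}
Op 3: register job_E */10 -> active={job_C:*/3, job_E:*/10, job_G:*/17}
Op 4: unregister job_C -> active={job_E:*/10, job_G:*/17}
Op 5: register job_C */18 -> active={job_C:*/18, job_E:*/10, job_G:*/17}
Op 6: register job_G */2 -> active={job_C:*/18, job_E:*/10, job_G:*/2}
Op 7: register job_D */15 -> active={job_C:*/18, job_D:*/15, job_E:*/10, job_G:*/2}
Op 8: register job_D */6 -> active={job_C:*/18, job_D:*/6, job_E:*/10, job_G:*/2}
Op 9: register job_G */7 -> active={job_C:*/18, job_D:*/6, job_E:*/10, job_G:*/7}
Op 10: unregister job_G -> active={job_C:*/18, job_D:*/6, job_E:*/10}
Op 11: register job_C */9 -> active={job_C:*/9, job_D:*/6, job_E:*/10}
Op 12: register job_D */3 -> active={job_C:*/9, job_D:*/3, job_E:*/10}
Final interval of job_D = 3
Next fire of job_D after T=260: (260//3+1)*3 = 261

Answer: interval=3 next_fire=261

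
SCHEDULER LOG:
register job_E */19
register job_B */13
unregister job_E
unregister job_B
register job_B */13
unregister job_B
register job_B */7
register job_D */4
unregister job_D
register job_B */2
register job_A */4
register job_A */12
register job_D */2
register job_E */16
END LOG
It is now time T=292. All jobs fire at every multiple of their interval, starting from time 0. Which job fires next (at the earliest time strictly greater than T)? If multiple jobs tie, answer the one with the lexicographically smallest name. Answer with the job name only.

Op 1: register job_E */19 -> active={job_E:*/19}
Op 2: register job_B */13 -> active={job_B:*/13, job_E:*/19}
Op 3: unregister job_E -> active={job_B:*/13}
Op 4: unregister job_B -> active={}
Op 5: register job_B */13 -> active={job_B:*/13}
Op 6: unregister job_B -> active={}
Op 7: register job_B */7 -> active={job_B:*/7}
Op 8: register job_D */4 -> active={job_B:*/7, job_D:*/4}
Op 9: unregister job_D -> active={job_B:*/7}
Op 10: register job_B */2 -> active={job_B:*/2}
Op 11: register job_A */4 -> active={job_A:*/4, job_B:*/2}
Op 12: register job_A */12 -> active={job_A:*/12, job_B:*/2}
Op 13: register job_D */2 -> active={job_A:*/12, job_B:*/2, job_D:*/2}
Op 14: register job_E */16 -> active={job_A:*/12, job_B:*/2, job_D:*/2, job_E:*/16}
  job_A: interval 12, next fire after T=292 is 300
  job_B: interval 2, next fire after T=292 is 294
  job_D: interval 2, next fire after T=292 is 294
  job_E: interval 16, next fire after T=292 is 304
Earliest = 294, winner (lex tiebreak) = job_B

Answer: job_B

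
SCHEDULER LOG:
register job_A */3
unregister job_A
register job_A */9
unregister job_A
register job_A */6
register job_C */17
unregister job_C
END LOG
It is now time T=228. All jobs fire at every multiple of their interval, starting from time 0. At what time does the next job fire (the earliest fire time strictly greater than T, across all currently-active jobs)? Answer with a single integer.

Answer: 234

Derivation:
Op 1: register job_A */3 -> active={job_A:*/3}
Op 2: unregister job_A -> active={}
Op 3: register job_A */9 -> active={job_A:*/9}
Op 4: unregister job_A -> active={}
Op 5: register job_A */6 -> active={job_A:*/6}
Op 6: register job_C */17 -> active={job_A:*/6, job_C:*/17}
Op 7: unregister job_C -> active={job_A:*/6}
  job_A: interval 6, next fire after T=228 is 234
Earliest fire time = 234 (job job_A)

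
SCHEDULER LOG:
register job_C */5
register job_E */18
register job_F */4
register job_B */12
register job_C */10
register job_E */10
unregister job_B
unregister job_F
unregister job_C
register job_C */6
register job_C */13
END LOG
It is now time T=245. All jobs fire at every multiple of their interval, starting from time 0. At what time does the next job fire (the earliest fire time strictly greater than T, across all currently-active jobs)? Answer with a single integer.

Answer: 247

Derivation:
Op 1: register job_C */5 -> active={job_C:*/5}
Op 2: register job_E */18 -> active={job_C:*/5, job_E:*/18}
Op 3: register job_F */4 -> active={job_C:*/5, job_E:*/18, job_F:*/4}
Op 4: register job_B */12 -> active={job_B:*/12, job_C:*/5, job_E:*/18, job_F:*/4}
Op 5: register job_C */10 -> active={job_B:*/12, job_C:*/10, job_E:*/18, job_F:*/4}
Op 6: register job_E */10 -> active={job_B:*/12, job_C:*/10, job_E:*/10, job_F:*/4}
Op 7: unregister job_B -> active={job_C:*/10, job_E:*/10, job_F:*/4}
Op 8: unregister job_F -> active={job_C:*/10, job_E:*/10}
Op 9: unregister job_C -> active={job_E:*/10}
Op 10: register job_C */6 -> active={job_C:*/6, job_E:*/10}
Op 11: register job_C */13 -> active={job_C:*/13, job_E:*/10}
  job_C: interval 13, next fire after T=245 is 247
  job_E: interval 10, next fire after T=245 is 250
Earliest fire time = 247 (job job_C)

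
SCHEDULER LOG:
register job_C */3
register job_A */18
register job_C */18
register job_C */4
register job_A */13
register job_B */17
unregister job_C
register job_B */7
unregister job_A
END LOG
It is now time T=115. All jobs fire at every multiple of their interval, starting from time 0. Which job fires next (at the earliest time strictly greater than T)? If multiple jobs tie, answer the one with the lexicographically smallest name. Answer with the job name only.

Op 1: register job_C */3 -> active={job_C:*/3}
Op 2: register job_A */18 -> active={job_A:*/18, job_C:*/3}
Op 3: register job_C */18 -> active={job_A:*/18, job_C:*/18}
Op 4: register job_C */4 -> active={job_A:*/18, job_C:*/4}
Op 5: register job_A */13 -> active={job_A:*/13, job_C:*/4}
Op 6: register job_B */17 -> active={job_A:*/13, job_B:*/17, job_C:*/4}
Op 7: unregister job_C -> active={job_A:*/13, job_B:*/17}
Op 8: register job_B */7 -> active={job_A:*/13, job_B:*/7}
Op 9: unregister job_A -> active={job_B:*/7}
  job_B: interval 7, next fire after T=115 is 119
Earliest = 119, winner (lex tiebreak) = job_B

Answer: job_B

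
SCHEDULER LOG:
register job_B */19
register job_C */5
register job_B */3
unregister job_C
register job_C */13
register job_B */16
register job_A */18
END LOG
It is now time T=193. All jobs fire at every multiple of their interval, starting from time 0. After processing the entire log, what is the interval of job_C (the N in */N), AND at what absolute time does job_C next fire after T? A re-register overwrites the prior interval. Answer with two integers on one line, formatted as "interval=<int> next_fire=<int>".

Op 1: register job_B */19 -> active={job_B:*/19}
Op 2: register job_C */5 -> active={job_B:*/19, job_C:*/5}
Op 3: register job_B */3 -> active={job_B:*/3, job_C:*/5}
Op 4: unregister job_C -> active={job_B:*/3}
Op 5: register job_C */13 -> active={job_B:*/3, job_C:*/13}
Op 6: register job_B */16 -> active={job_B:*/16, job_C:*/13}
Op 7: register job_A */18 -> active={job_A:*/18, job_B:*/16, job_C:*/13}
Final interval of job_C = 13
Next fire of job_C after T=193: (193//13+1)*13 = 195

Answer: interval=13 next_fire=195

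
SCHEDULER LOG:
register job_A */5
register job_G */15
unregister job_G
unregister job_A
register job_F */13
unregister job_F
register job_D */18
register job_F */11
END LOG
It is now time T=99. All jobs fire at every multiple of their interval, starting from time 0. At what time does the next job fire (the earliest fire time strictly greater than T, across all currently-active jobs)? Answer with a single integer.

Op 1: register job_A */5 -> active={job_A:*/5}
Op 2: register job_G */15 -> active={job_A:*/5, job_G:*/15}
Op 3: unregister job_G -> active={job_A:*/5}
Op 4: unregister job_A -> active={}
Op 5: register job_F */13 -> active={job_F:*/13}
Op 6: unregister job_F -> active={}
Op 7: register job_D */18 -> active={job_D:*/18}
Op 8: register job_F */11 -> active={job_D:*/18, job_F:*/11}
  job_D: interval 18, next fire after T=99 is 108
  job_F: interval 11, next fire after T=99 is 110
Earliest fire time = 108 (job job_D)

Answer: 108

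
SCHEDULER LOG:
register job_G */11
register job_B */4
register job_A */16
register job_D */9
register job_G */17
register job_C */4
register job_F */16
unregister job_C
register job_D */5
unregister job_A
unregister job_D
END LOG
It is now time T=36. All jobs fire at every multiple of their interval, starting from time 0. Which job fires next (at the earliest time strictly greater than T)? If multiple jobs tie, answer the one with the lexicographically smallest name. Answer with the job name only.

Op 1: register job_G */11 -> active={job_G:*/11}
Op 2: register job_B */4 -> active={job_B:*/4, job_G:*/11}
Op 3: register job_A */16 -> active={job_A:*/16, job_B:*/4, job_G:*/11}
Op 4: register job_D */9 -> active={job_A:*/16, job_B:*/4, job_D:*/9, job_G:*/11}
Op 5: register job_G */17 -> active={job_A:*/16, job_B:*/4, job_D:*/9, job_G:*/17}
Op 6: register job_C */4 -> active={job_A:*/16, job_B:*/4, job_C:*/4, job_D:*/9, job_G:*/17}
Op 7: register job_F */16 -> active={job_A:*/16, job_B:*/4, job_C:*/4, job_D:*/9, job_F:*/16, job_G:*/17}
Op 8: unregister job_C -> active={job_A:*/16, job_B:*/4, job_D:*/9, job_F:*/16, job_G:*/17}
Op 9: register job_D */5 -> active={job_A:*/16, job_B:*/4, job_D:*/5, job_F:*/16, job_G:*/17}
Op 10: unregister job_A -> active={job_B:*/4, job_D:*/5, job_F:*/16, job_G:*/17}
Op 11: unregister job_D -> active={job_B:*/4, job_F:*/16, job_G:*/17}
  job_B: interval 4, next fire after T=36 is 40
  job_F: interval 16, next fire after T=36 is 48
  job_G: interval 17, next fire after T=36 is 51
Earliest = 40, winner (lex tiebreak) = job_B

Answer: job_B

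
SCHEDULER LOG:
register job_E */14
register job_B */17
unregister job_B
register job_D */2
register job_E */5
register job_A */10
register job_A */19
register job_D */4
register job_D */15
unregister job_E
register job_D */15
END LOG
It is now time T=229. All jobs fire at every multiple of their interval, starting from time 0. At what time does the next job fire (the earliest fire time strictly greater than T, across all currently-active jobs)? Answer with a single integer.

Answer: 240

Derivation:
Op 1: register job_E */14 -> active={job_E:*/14}
Op 2: register job_B */17 -> active={job_B:*/17, job_E:*/14}
Op 3: unregister job_B -> active={job_E:*/14}
Op 4: register job_D */2 -> active={job_D:*/2, job_E:*/14}
Op 5: register job_E */5 -> active={job_D:*/2, job_E:*/5}
Op 6: register job_A */10 -> active={job_A:*/10, job_D:*/2, job_E:*/5}
Op 7: register job_A */19 -> active={job_A:*/19, job_D:*/2, job_E:*/5}
Op 8: register job_D */4 -> active={job_A:*/19, job_D:*/4, job_E:*/5}
Op 9: register job_D */15 -> active={job_A:*/19, job_D:*/15, job_E:*/5}
Op 10: unregister job_E -> active={job_A:*/19, job_D:*/15}
Op 11: register job_D */15 -> active={job_A:*/19, job_D:*/15}
  job_A: interval 19, next fire after T=229 is 247
  job_D: interval 15, next fire after T=229 is 240
Earliest fire time = 240 (job job_D)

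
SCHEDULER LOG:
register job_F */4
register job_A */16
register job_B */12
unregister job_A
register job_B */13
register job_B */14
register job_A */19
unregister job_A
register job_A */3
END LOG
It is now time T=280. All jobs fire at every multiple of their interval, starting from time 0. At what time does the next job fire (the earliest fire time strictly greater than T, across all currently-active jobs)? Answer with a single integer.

Answer: 282

Derivation:
Op 1: register job_F */4 -> active={job_F:*/4}
Op 2: register job_A */16 -> active={job_A:*/16, job_F:*/4}
Op 3: register job_B */12 -> active={job_A:*/16, job_B:*/12, job_F:*/4}
Op 4: unregister job_A -> active={job_B:*/12, job_F:*/4}
Op 5: register job_B */13 -> active={job_B:*/13, job_F:*/4}
Op 6: register job_B */14 -> active={job_B:*/14, job_F:*/4}
Op 7: register job_A */19 -> active={job_A:*/19, job_B:*/14, job_F:*/4}
Op 8: unregister job_A -> active={job_B:*/14, job_F:*/4}
Op 9: register job_A */3 -> active={job_A:*/3, job_B:*/14, job_F:*/4}
  job_A: interval 3, next fire after T=280 is 282
  job_B: interval 14, next fire after T=280 is 294
  job_F: interval 4, next fire after T=280 is 284
Earliest fire time = 282 (job job_A)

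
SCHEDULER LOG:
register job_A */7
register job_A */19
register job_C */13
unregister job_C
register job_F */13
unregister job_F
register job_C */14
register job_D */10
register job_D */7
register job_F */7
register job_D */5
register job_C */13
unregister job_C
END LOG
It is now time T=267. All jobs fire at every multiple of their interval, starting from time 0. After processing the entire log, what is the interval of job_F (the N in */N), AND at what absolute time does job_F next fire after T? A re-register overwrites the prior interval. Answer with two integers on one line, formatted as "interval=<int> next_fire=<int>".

Answer: interval=7 next_fire=273

Derivation:
Op 1: register job_A */7 -> active={job_A:*/7}
Op 2: register job_A */19 -> active={job_A:*/19}
Op 3: register job_C */13 -> active={job_A:*/19, job_C:*/13}
Op 4: unregister job_C -> active={job_A:*/19}
Op 5: register job_F */13 -> active={job_A:*/19, job_F:*/13}
Op 6: unregister job_F -> active={job_A:*/19}
Op 7: register job_C */14 -> active={job_A:*/19, job_C:*/14}
Op 8: register job_D */10 -> active={job_A:*/19, job_C:*/14, job_D:*/10}
Op 9: register job_D */7 -> active={job_A:*/19, job_C:*/14, job_D:*/7}
Op 10: register job_F */7 -> active={job_A:*/19, job_C:*/14, job_D:*/7, job_F:*/7}
Op 11: register job_D */5 -> active={job_A:*/19, job_C:*/14, job_D:*/5, job_F:*/7}
Op 12: register job_C */13 -> active={job_A:*/19, job_C:*/13, job_D:*/5, job_F:*/7}
Op 13: unregister job_C -> active={job_A:*/19, job_D:*/5, job_F:*/7}
Final interval of job_F = 7
Next fire of job_F after T=267: (267//7+1)*7 = 273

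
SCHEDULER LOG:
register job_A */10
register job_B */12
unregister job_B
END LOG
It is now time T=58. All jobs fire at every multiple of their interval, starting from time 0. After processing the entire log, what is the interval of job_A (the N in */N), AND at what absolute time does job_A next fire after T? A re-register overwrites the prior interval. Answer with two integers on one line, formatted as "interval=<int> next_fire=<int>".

Answer: interval=10 next_fire=60

Derivation:
Op 1: register job_A */10 -> active={job_A:*/10}
Op 2: register job_B */12 -> active={job_A:*/10, job_B:*/12}
Op 3: unregister job_B -> active={job_A:*/10}
Final interval of job_A = 10
Next fire of job_A after T=58: (58//10+1)*10 = 60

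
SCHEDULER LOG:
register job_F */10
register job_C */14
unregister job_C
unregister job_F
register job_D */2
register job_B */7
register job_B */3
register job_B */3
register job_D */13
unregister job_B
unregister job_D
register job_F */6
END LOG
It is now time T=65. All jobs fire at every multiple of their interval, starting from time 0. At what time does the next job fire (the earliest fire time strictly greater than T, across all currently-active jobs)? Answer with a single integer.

Op 1: register job_F */10 -> active={job_F:*/10}
Op 2: register job_C */14 -> active={job_C:*/14, job_F:*/10}
Op 3: unregister job_C -> active={job_F:*/10}
Op 4: unregister job_F -> active={}
Op 5: register job_D */2 -> active={job_D:*/2}
Op 6: register job_B */7 -> active={job_B:*/7, job_D:*/2}
Op 7: register job_B */3 -> active={job_B:*/3, job_D:*/2}
Op 8: register job_B */3 -> active={job_B:*/3, job_D:*/2}
Op 9: register job_D */13 -> active={job_B:*/3, job_D:*/13}
Op 10: unregister job_B -> active={job_D:*/13}
Op 11: unregister job_D -> active={}
Op 12: register job_F */6 -> active={job_F:*/6}
  job_F: interval 6, next fire after T=65 is 66
Earliest fire time = 66 (job job_F)

Answer: 66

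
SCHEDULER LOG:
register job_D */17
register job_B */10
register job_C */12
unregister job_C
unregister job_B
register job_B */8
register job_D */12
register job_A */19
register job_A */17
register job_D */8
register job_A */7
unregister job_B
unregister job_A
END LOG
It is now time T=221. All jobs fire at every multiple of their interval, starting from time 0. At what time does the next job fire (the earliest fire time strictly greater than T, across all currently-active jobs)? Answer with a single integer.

Op 1: register job_D */17 -> active={job_D:*/17}
Op 2: register job_B */10 -> active={job_B:*/10, job_D:*/17}
Op 3: register job_C */12 -> active={job_B:*/10, job_C:*/12, job_D:*/17}
Op 4: unregister job_C -> active={job_B:*/10, job_D:*/17}
Op 5: unregister job_B -> active={job_D:*/17}
Op 6: register job_B */8 -> active={job_B:*/8, job_D:*/17}
Op 7: register job_D */12 -> active={job_B:*/8, job_D:*/12}
Op 8: register job_A */19 -> active={job_A:*/19, job_B:*/8, job_D:*/12}
Op 9: register job_A */17 -> active={job_A:*/17, job_B:*/8, job_D:*/12}
Op 10: register job_D */8 -> active={job_A:*/17, job_B:*/8, job_D:*/8}
Op 11: register job_A */7 -> active={job_A:*/7, job_B:*/8, job_D:*/8}
Op 12: unregister job_B -> active={job_A:*/7, job_D:*/8}
Op 13: unregister job_A -> active={job_D:*/8}
  job_D: interval 8, next fire after T=221 is 224
Earliest fire time = 224 (job job_D)

Answer: 224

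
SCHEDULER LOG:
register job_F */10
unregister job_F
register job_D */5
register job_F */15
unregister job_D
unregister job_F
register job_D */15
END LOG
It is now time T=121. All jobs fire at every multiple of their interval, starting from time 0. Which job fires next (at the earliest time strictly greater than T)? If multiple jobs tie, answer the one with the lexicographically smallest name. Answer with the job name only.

Op 1: register job_F */10 -> active={job_F:*/10}
Op 2: unregister job_F -> active={}
Op 3: register job_D */5 -> active={job_D:*/5}
Op 4: register job_F */15 -> active={job_D:*/5, job_F:*/15}
Op 5: unregister job_D -> active={job_F:*/15}
Op 6: unregister job_F -> active={}
Op 7: register job_D */15 -> active={job_D:*/15}
  job_D: interval 15, next fire after T=121 is 135
Earliest = 135, winner (lex tiebreak) = job_D

Answer: job_D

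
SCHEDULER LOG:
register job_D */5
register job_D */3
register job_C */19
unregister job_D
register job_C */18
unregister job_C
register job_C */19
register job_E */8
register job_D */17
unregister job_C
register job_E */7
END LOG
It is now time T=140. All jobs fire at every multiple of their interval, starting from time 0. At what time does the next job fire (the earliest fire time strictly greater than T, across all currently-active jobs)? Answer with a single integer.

Answer: 147

Derivation:
Op 1: register job_D */5 -> active={job_D:*/5}
Op 2: register job_D */3 -> active={job_D:*/3}
Op 3: register job_C */19 -> active={job_C:*/19, job_D:*/3}
Op 4: unregister job_D -> active={job_C:*/19}
Op 5: register job_C */18 -> active={job_C:*/18}
Op 6: unregister job_C -> active={}
Op 7: register job_C */19 -> active={job_C:*/19}
Op 8: register job_E */8 -> active={job_C:*/19, job_E:*/8}
Op 9: register job_D */17 -> active={job_C:*/19, job_D:*/17, job_E:*/8}
Op 10: unregister job_C -> active={job_D:*/17, job_E:*/8}
Op 11: register job_E */7 -> active={job_D:*/17, job_E:*/7}
  job_D: interval 17, next fire after T=140 is 153
  job_E: interval 7, next fire after T=140 is 147
Earliest fire time = 147 (job job_E)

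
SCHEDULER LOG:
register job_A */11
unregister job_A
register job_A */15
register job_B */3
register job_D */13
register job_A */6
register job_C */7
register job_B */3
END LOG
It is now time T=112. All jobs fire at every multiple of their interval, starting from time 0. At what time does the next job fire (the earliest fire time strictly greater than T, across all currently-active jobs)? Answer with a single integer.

Op 1: register job_A */11 -> active={job_A:*/11}
Op 2: unregister job_A -> active={}
Op 3: register job_A */15 -> active={job_A:*/15}
Op 4: register job_B */3 -> active={job_A:*/15, job_B:*/3}
Op 5: register job_D */13 -> active={job_A:*/15, job_B:*/3, job_D:*/13}
Op 6: register job_A */6 -> active={job_A:*/6, job_B:*/3, job_D:*/13}
Op 7: register job_C */7 -> active={job_A:*/6, job_B:*/3, job_C:*/7, job_D:*/13}
Op 8: register job_B */3 -> active={job_A:*/6, job_B:*/3, job_C:*/7, job_D:*/13}
  job_A: interval 6, next fire after T=112 is 114
  job_B: interval 3, next fire after T=112 is 114
  job_C: interval 7, next fire after T=112 is 119
  job_D: interval 13, next fire after T=112 is 117
Earliest fire time = 114 (job job_A)

Answer: 114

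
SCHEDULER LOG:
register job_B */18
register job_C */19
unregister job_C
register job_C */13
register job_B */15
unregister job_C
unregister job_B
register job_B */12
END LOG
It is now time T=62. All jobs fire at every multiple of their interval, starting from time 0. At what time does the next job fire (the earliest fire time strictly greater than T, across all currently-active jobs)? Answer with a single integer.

Answer: 72

Derivation:
Op 1: register job_B */18 -> active={job_B:*/18}
Op 2: register job_C */19 -> active={job_B:*/18, job_C:*/19}
Op 3: unregister job_C -> active={job_B:*/18}
Op 4: register job_C */13 -> active={job_B:*/18, job_C:*/13}
Op 5: register job_B */15 -> active={job_B:*/15, job_C:*/13}
Op 6: unregister job_C -> active={job_B:*/15}
Op 7: unregister job_B -> active={}
Op 8: register job_B */12 -> active={job_B:*/12}
  job_B: interval 12, next fire after T=62 is 72
Earliest fire time = 72 (job job_B)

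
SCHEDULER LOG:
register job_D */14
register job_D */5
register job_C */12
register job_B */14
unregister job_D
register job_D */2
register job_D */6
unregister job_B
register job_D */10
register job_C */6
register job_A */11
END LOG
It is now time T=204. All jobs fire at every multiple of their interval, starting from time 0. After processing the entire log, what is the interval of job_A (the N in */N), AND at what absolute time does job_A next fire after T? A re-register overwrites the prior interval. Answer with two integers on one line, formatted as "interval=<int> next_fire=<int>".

Answer: interval=11 next_fire=209

Derivation:
Op 1: register job_D */14 -> active={job_D:*/14}
Op 2: register job_D */5 -> active={job_D:*/5}
Op 3: register job_C */12 -> active={job_C:*/12, job_D:*/5}
Op 4: register job_B */14 -> active={job_B:*/14, job_C:*/12, job_D:*/5}
Op 5: unregister job_D -> active={job_B:*/14, job_C:*/12}
Op 6: register job_D */2 -> active={job_B:*/14, job_C:*/12, job_D:*/2}
Op 7: register job_D */6 -> active={job_B:*/14, job_C:*/12, job_D:*/6}
Op 8: unregister job_B -> active={job_C:*/12, job_D:*/6}
Op 9: register job_D */10 -> active={job_C:*/12, job_D:*/10}
Op 10: register job_C */6 -> active={job_C:*/6, job_D:*/10}
Op 11: register job_A */11 -> active={job_A:*/11, job_C:*/6, job_D:*/10}
Final interval of job_A = 11
Next fire of job_A after T=204: (204//11+1)*11 = 209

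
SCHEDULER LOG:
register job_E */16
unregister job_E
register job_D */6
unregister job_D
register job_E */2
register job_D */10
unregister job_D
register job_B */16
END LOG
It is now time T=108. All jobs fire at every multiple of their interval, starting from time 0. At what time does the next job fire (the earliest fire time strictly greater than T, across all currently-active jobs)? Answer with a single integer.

Answer: 110

Derivation:
Op 1: register job_E */16 -> active={job_E:*/16}
Op 2: unregister job_E -> active={}
Op 3: register job_D */6 -> active={job_D:*/6}
Op 4: unregister job_D -> active={}
Op 5: register job_E */2 -> active={job_E:*/2}
Op 6: register job_D */10 -> active={job_D:*/10, job_E:*/2}
Op 7: unregister job_D -> active={job_E:*/2}
Op 8: register job_B */16 -> active={job_B:*/16, job_E:*/2}
  job_B: interval 16, next fire after T=108 is 112
  job_E: interval 2, next fire after T=108 is 110
Earliest fire time = 110 (job job_E)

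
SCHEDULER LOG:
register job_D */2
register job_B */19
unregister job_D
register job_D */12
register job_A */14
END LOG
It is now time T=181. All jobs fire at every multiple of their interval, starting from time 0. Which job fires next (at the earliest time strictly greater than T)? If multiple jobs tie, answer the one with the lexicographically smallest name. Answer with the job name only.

Op 1: register job_D */2 -> active={job_D:*/2}
Op 2: register job_B */19 -> active={job_B:*/19, job_D:*/2}
Op 3: unregister job_D -> active={job_B:*/19}
Op 4: register job_D */12 -> active={job_B:*/19, job_D:*/12}
Op 5: register job_A */14 -> active={job_A:*/14, job_B:*/19, job_D:*/12}
  job_A: interval 14, next fire after T=181 is 182
  job_B: interval 19, next fire after T=181 is 190
  job_D: interval 12, next fire after T=181 is 192
Earliest = 182, winner (lex tiebreak) = job_A

Answer: job_A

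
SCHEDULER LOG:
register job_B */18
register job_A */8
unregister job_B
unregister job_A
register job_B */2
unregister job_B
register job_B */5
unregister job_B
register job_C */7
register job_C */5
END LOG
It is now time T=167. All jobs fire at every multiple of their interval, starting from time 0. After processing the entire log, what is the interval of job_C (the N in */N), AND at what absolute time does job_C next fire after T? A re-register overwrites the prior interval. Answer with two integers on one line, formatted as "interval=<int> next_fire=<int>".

Op 1: register job_B */18 -> active={job_B:*/18}
Op 2: register job_A */8 -> active={job_A:*/8, job_B:*/18}
Op 3: unregister job_B -> active={job_A:*/8}
Op 4: unregister job_A -> active={}
Op 5: register job_B */2 -> active={job_B:*/2}
Op 6: unregister job_B -> active={}
Op 7: register job_B */5 -> active={job_B:*/5}
Op 8: unregister job_B -> active={}
Op 9: register job_C */7 -> active={job_C:*/7}
Op 10: register job_C */5 -> active={job_C:*/5}
Final interval of job_C = 5
Next fire of job_C after T=167: (167//5+1)*5 = 170

Answer: interval=5 next_fire=170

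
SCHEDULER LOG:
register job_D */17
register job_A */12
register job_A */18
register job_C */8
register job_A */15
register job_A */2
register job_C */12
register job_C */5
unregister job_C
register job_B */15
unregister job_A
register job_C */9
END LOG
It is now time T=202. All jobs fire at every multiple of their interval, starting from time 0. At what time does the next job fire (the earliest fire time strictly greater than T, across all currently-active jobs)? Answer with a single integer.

Op 1: register job_D */17 -> active={job_D:*/17}
Op 2: register job_A */12 -> active={job_A:*/12, job_D:*/17}
Op 3: register job_A */18 -> active={job_A:*/18, job_D:*/17}
Op 4: register job_C */8 -> active={job_A:*/18, job_C:*/8, job_D:*/17}
Op 5: register job_A */15 -> active={job_A:*/15, job_C:*/8, job_D:*/17}
Op 6: register job_A */2 -> active={job_A:*/2, job_C:*/8, job_D:*/17}
Op 7: register job_C */12 -> active={job_A:*/2, job_C:*/12, job_D:*/17}
Op 8: register job_C */5 -> active={job_A:*/2, job_C:*/5, job_D:*/17}
Op 9: unregister job_C -> active={job_A:*/2, job_D:*/17}
Op 10: register job_B */15 -> active={job_A:*/2, job_B:*/15, job_D:*/17}
Op 11: unregister job_A -> active={job_B:*/15, job_D:*/17}
Op 12: register job_C */9 -> active={job_B:*/15, job_C:*/9, job_D:*/17}
  job_B: interval 15, next fire after T=202 is 210
  job_C: interval 9, next fire after T=202 is 207
  job_D: interval 17, next fire after T=202 is 204
Earliest fire time = 204 (job job_D)

Answer: 204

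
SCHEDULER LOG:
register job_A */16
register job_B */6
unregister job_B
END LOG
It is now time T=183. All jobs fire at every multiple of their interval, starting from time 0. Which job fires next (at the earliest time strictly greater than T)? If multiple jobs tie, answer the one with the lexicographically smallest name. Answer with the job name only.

Op 1: register job_A */16 -> active={job_A:*/16}
Op 2: register job_B */6 -> active={job_A:*/16, job_B:*/6}
Op 3: unregister job_B -> active={job_A:*/16}
  job_A: interval 16, next fire after T=183 is 192
Earliest = 192, winner (lex tiebreak) = job_A

Answer: job_A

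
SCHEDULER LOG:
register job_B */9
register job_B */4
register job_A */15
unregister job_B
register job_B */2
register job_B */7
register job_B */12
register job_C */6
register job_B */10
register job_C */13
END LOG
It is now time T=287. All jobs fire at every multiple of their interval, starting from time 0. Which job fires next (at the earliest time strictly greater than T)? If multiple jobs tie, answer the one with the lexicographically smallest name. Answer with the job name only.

Op 1: register job_B */9 -> active={job_B:*/9}
Op 2: register job_B */4 -> active={job_B:*/4}
Op 3: register job_A */15 -> active={job_A:*/15, job_B:*/4}
Op 4: unregister job_B -> active={job_A:*/15}
Op 5: register job_B */2 -> active={job_A:*/15, job_B:*/2}
Op 6: register job_B */7 -> active={job_A:*/15, job_B:*/7}
Op 7: register job_B */12 -> active={job_A:*/15, job_B:*/12}
Op 8: register job_C */6 -> active={job_A:*/15, job_B:*/12, job_C:*/6}
Op 9: register job_B */10 -> active={job_A:*/15, job_B:*/10, job_C:*/6}
Op 10: register job_C */13 -> active={job_A:*/15, job_B:*/10, job_C:*/13}
  job_A: interval 15, next fire after T=287 is 300
  job_B: interval 10, next fire after T=287 is 290
  job_C: interval 13, next fire after T=287 is 299
Earliest = 290, winner (lex tiebreak) = job_B

Answer: job_B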